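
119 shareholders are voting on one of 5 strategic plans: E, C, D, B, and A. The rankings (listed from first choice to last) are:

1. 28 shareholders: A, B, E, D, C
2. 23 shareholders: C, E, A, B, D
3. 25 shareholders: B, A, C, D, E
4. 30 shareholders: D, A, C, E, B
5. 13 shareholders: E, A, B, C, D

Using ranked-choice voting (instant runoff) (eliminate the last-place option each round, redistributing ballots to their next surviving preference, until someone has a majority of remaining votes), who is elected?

A

Round 1: E 13, C 23, D 30, B 25, A 28. Eliminate E.
Round 2: C 23, D 30, B 25, A 41. Eliminate C.
Round 3: D 30, B 25, A 64. A has a majority.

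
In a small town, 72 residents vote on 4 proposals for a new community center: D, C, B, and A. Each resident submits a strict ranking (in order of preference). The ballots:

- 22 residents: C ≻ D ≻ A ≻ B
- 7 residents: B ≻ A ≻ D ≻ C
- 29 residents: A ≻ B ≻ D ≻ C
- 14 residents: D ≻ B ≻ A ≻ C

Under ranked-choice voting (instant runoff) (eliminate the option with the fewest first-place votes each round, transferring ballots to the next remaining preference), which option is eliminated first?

B

Round 1: D 14, C 22, B 7, A 29. Eliminate B.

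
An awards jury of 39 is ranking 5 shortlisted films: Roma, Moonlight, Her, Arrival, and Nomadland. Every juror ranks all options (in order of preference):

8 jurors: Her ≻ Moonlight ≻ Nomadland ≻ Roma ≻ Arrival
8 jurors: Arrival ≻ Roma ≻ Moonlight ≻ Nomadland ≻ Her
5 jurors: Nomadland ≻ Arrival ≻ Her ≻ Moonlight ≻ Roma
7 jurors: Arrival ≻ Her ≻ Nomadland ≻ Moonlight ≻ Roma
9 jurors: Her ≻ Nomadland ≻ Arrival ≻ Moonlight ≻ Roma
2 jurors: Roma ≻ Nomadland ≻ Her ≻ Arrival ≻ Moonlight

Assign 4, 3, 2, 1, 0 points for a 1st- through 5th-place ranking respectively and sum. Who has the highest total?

Her

Roma: 8·1 + 8·3 + 5·0 + 7·0 + 9·0 + 2·4 = 40
Moonlight: 8·3 + 8·2 + 5·1 + 7·1 + 9·1 + 2·0 = 61
Her: 8·4 + 8·0 + 5·2 + 7·3 + 9·4 + 2·2 = 103
Arrival: 8·0 + 8·4 + 5·3 + 7·4 + 9·2 + 2·1 = 95
Nomadland: 8·2 + 8·1 + 5·4 + 7·2 + 9·3 + 2·3 = 91
Her has the highest Borda score (103).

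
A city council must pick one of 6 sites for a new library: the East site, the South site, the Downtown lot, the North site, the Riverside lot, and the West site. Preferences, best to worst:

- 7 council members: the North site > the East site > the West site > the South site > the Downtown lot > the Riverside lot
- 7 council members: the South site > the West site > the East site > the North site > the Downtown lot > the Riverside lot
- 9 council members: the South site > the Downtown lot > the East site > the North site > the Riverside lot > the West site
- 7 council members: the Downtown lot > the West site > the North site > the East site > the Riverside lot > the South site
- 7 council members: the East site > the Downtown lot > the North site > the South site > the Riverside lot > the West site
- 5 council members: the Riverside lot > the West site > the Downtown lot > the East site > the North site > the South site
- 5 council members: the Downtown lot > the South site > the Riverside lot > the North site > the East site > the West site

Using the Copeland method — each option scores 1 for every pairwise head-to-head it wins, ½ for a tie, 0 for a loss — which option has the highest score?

the Downtown lot

the East site: beats the South site, the North site, the Riverside lot, and the West site; loses to the Downtown lot → score 4.
the South site: beats the Riverside lot and the West site; loses to the East site, the Downtown lot, and the North site → score 2.
the Downtown lot: beats the East site, the South site, the North site, the Riverside lot, and the West site → score 5.
the North site: beats the South site, the Riverside lot, and the West site; loses to the East site and the Downtown lot → score 3.
the Riverside lot: beats the West site; loses to the East site, the South site, the Downtown lot, and the North site → score 1.
the West site: loses to the East site, the South site, the Downtown lot, the North site, and the Riverside lot → score 0.
the Downtown lot has the best pairwise record.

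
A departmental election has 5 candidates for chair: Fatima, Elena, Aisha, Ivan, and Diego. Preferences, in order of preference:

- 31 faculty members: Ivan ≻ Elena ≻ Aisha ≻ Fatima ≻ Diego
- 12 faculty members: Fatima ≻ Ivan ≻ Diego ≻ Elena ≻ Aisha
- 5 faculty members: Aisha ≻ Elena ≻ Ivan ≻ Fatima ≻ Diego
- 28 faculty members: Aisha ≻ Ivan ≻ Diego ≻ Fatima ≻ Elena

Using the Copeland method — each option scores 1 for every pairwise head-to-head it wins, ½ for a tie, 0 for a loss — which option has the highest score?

Fatima: beats Elena and Diego; loses to Aisha and Ivan → score 2.
Elena: beats Aisha; loses to Fatima, Ivan, and Diego → score 1.
Aisha: beats Fatima and Diego; loses to Elena and Ivan → score 2.
Ivan: beats Fatima, Elena, Aisha, and Diego → score 4.
Diego: beats Elena; loses to Fatima, Aisha, and Ivan → score 1.
Ivan has the best pairwise record.

Ivan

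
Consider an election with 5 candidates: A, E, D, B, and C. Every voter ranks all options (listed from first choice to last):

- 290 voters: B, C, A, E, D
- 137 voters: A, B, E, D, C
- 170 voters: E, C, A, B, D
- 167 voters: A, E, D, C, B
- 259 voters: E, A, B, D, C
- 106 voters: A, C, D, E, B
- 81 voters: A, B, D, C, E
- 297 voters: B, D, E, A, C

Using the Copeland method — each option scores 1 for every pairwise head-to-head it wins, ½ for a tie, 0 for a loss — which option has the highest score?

A

A: beats E, D, B, and C → score 4.
E: beats D and C; loses to A and B → score 2.
D: beats C; loses to A, E, and B → score 1.
B: beats E, D, and C; loses to A → score 3.
C: loses to A, E, D, and B → score 0.
A has the best pairwise record.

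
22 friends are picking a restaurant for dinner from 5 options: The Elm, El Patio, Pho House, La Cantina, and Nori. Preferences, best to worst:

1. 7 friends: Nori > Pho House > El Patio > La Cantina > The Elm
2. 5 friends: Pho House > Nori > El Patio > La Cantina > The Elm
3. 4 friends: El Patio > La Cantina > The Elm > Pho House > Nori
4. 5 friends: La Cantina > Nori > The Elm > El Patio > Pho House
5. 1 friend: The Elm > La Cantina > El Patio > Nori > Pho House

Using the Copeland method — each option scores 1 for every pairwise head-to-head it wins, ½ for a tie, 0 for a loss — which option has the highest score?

Nori

The Elm: loses to El Patio, Pho House, La Cantina, and Nori → score 0.
El Patio: beats The Elm and La Cantina; loses to Pho House and Nori → score 2.
Pho House: beats The Elm, El Patio, and La Cantina; loses to Nori → score 3.
La Cantina: beats The Elm; loses to El Patio, Pho House, and Nori → score 1.
Nori: beats The Elm, El Patio, Pho House, and La Cantina → score 4.
Nori has the best pairwise record.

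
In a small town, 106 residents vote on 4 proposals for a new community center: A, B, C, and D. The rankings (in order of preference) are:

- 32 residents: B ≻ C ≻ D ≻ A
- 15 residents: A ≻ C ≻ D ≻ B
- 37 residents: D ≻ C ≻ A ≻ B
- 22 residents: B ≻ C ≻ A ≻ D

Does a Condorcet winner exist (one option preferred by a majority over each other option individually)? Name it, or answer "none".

B vs A: 54–52 for B.
B vs C: 54–52 for B.
B vs D: 54–52 for B.
B beats every other option head-to-head.

B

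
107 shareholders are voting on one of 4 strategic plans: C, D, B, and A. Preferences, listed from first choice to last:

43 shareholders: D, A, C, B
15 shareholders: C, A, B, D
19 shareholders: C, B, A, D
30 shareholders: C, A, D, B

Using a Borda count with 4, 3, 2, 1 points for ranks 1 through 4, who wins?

C: 43·2 + 15·4 + 19·4 + 30·4 = 342
D: 43·4 + 15·1 + 19·1 + 30·2 = 266
B: 43·1 + 15·2 + 19·3 + 30·1 = 160
A: 43·3 + 15·3 + 19·2 + 30·3 = 302
C has the highest Borda score (342).

C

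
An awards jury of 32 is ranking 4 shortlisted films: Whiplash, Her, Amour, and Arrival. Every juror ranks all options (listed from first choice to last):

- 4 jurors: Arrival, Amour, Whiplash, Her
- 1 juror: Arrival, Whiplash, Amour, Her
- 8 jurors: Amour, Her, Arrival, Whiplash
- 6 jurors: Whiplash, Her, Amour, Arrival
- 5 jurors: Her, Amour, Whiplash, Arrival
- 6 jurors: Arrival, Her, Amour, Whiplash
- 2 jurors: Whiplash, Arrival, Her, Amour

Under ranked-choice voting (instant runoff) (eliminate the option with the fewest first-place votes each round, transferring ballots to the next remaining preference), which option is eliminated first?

Her

Round 1: Whiplash 8, Her 5, Amour 8, Arrival 11. Eliminate Her.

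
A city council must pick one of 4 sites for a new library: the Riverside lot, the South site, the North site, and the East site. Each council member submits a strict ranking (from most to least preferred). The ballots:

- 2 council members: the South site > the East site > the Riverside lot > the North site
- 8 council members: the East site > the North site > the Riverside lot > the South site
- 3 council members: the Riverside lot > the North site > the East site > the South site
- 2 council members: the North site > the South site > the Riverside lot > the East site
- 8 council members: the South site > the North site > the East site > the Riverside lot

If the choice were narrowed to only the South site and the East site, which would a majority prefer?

the South site

Voters preferring the South site to the East site: 12; preferring the East site to the South site: 11.
the South site wins the head-to-head.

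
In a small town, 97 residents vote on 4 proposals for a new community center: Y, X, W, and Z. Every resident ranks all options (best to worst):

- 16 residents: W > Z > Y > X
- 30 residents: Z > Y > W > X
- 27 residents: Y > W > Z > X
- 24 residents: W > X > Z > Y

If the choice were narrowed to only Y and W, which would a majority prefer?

Y

Voters preferring Y to W: 57; preferring W to Y: 40.
Y wins the head-to-head.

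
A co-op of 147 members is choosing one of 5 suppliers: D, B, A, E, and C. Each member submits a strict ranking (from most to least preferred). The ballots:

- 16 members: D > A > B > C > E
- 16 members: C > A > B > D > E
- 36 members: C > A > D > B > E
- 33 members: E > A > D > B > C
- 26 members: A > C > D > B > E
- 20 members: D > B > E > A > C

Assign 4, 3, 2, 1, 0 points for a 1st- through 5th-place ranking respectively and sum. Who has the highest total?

A

D: 16·4 + 16·1 + 36·2 + 33·2 + 26·2 + 20·4 = 350
B: 16·2 + 16·2 + 36·1 + 33·1 + 26·1 + 20·3 = 219
A: 16·3 + 16·3 + 36·3 + 33·3 + 26·4 + 20·1 = 427
E: 16·0 + 16·0 + 36·0 + 33·4 + 26·0 + 20·2 = 172
C: 16·1 + 16·4 + 36·4 + 33·0 + 26·3 + 20·0 = 302
A has the highest Borda score (427).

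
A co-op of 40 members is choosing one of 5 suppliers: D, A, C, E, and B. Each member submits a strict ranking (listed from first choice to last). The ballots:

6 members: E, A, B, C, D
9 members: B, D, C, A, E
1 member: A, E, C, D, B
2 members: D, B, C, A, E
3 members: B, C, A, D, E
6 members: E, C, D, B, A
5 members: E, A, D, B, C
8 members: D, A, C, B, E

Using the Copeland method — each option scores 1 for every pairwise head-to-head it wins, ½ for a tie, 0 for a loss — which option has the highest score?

D

D: beats A, C, E, and B → score 4.
A: beats E; ties C and B; loses to D → score 2.
C: beats E; ties A; loses to D and B → score 1.5.
E: loses to D, A, C, and B → score 0.
B: beats C and E; ties A; loses to D → score 2.5.
D has the best pairwise record.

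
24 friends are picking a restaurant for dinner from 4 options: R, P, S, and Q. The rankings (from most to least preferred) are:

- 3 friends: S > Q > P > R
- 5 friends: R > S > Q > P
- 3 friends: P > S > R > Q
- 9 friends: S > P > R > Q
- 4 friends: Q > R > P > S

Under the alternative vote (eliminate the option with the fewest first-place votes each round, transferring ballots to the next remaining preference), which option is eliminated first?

Round 1: R 5, P 3, S 12, Q 4. Eliminate P.

P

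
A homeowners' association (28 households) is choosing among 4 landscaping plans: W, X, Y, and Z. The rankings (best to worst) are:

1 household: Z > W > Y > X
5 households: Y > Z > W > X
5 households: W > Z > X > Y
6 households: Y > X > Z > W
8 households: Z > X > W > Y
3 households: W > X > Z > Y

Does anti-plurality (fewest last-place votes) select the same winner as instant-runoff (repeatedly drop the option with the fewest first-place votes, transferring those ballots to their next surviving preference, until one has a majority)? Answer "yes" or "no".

Anti-plurality — last-place votes: W 6, X 6, Y 16, Z 0. Winner: Z.
Instant-runoff — R1 W 8, X 0, Y 11, Z 9 (X out); R2 W 8, Y 11, Z 9 (W out); R3 Y 11, Z 17 (Z winner). Winner: Z.
The two methods agree.

yes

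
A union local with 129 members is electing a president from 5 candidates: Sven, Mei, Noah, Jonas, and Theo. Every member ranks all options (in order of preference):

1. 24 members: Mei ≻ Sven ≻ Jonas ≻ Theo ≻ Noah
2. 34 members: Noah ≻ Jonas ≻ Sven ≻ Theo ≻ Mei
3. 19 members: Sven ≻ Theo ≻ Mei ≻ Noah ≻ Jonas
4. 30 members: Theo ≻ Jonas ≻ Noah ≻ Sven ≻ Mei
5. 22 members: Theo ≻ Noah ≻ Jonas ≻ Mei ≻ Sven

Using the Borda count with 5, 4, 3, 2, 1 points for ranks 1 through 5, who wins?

Theo

Sven: 24·4 + 34·3 + 19·5 + 30·2 + 22·1 = 375
Mei: 24·5 + 34·1 + 19·3 + 30·1 + 22·2 = 285
Noah: 24·1 + 34·5 + 19·2 + 30·3 + 22·4 = 410
Jonas: 24·3 + 34·4 + 19·1 + 30·4 + 22·3 = 413
Theo: 24·2 + 34·2 + 19·4 + 30·5 + 22·5 = 452
Theo has the highest Borda score (452).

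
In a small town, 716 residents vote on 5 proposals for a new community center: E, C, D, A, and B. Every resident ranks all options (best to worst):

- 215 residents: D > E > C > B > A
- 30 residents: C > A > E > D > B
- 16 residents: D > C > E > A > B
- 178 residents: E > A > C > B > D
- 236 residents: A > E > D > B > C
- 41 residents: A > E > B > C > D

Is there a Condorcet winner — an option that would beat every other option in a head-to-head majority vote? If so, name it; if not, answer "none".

E

E vs C: 670–46 for E.
E vs D: 485–231 for E.
E vs A: 409–307 for E.
E vs B: 716–0 for E.
E beats every other option head-to-head.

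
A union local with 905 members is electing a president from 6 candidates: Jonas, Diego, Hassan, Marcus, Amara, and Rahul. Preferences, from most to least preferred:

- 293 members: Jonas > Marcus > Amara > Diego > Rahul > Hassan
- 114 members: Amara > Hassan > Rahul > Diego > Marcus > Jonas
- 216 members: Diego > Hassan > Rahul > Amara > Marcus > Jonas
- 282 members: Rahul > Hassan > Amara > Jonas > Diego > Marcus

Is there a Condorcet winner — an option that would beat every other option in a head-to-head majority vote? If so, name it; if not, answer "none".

Checking pairwise contests:
Hassan beats Jonas 612–293.
Jonas beats Diego 575–330.
Diego beats Hassan 509–396.
Jonas beats Marcus 575–330.
Hassan beats Amara 498–407.
Diego beats Rahul 509–396.
Every option loses at least one head-to-head, so there is no Condorcet winner.

none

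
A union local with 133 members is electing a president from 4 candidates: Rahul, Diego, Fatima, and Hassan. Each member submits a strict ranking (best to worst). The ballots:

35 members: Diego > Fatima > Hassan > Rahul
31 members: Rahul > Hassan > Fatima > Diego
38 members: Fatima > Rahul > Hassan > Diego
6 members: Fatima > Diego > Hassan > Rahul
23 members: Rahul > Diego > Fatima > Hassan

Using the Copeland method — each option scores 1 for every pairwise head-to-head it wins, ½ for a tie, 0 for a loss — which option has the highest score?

Rahul: beats Diego and Hassan; loses to Fatima → score 2.
Diego: loses to Rahul, Fatima, and Hassan → score 0.
Fatima: beats Rahul, Diego, and Hassan → score 3.
Hassan: beats Diego; loses to Rahul and Fatima → score 1.
Fatima has the best pairwise record.

Fatima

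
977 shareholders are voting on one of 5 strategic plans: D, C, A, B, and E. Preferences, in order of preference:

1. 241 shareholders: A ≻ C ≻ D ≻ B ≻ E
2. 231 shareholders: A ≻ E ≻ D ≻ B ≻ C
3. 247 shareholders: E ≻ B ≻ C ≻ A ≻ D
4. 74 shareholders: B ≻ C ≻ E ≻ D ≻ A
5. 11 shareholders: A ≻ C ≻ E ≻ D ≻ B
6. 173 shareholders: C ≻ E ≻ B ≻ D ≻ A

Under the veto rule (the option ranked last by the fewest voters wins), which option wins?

B

Last-place votes: D 247, C 231, A 247, B 11, E 241.
B is ranked last by the fewest voters, so B wins.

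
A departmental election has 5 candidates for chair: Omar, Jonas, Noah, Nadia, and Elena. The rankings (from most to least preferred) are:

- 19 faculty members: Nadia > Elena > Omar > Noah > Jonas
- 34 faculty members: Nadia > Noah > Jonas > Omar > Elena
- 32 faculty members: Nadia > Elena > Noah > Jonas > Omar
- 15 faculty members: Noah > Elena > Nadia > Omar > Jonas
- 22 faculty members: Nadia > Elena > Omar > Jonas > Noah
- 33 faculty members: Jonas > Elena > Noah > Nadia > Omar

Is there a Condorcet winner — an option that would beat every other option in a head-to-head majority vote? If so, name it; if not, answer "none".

Nadia

Nadia vs Omar: 155–0 for Nadia.
Nadia vs Jonas: 122–33 for Nadia.
Nadia vs Noah: 107–48 for Nadia.
Nadia vs Elena: 107–48 for Nadia.
Nadia beats every other option head-to-head.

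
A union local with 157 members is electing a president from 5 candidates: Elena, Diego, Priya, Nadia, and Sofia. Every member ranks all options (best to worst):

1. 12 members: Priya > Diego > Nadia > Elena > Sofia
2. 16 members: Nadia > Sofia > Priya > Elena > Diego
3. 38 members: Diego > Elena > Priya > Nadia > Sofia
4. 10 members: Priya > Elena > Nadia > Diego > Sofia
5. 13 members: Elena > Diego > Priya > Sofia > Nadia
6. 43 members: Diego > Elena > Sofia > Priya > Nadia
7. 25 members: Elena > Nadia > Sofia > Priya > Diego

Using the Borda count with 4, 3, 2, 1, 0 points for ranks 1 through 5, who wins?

Elena: 12·1 + 16·1 + 38·3 + 10·3 + 13·4 + 43·3 + 25·4 = 453
Diego: 12·3 + 16·0 + 38·4 + 10·1 + 13·3 + 43·4 + 25·0 = 409
Priya: 12·4 + 16·2 + 38·2 + 10·4 + 13·2 + 43·1 + 25·1 = 290
Nadia: 12·2 + 16·4 + 38·1 + 10·2 + 13·0 + 43·0 + 25·3 = 221
Sofia: 12·0 + 16·3 + 38·0 + 10·0 + 13·1 + 43·2 + 25·2 = 197
Elena has the highest Borda score (453).

Elena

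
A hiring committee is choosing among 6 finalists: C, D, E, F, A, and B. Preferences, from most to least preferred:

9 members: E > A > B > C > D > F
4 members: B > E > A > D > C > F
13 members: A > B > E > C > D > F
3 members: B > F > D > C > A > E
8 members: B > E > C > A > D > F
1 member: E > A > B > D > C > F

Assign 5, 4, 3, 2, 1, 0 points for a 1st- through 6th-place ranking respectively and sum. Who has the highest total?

C: 9·2 + 4·1 + 13·2 + 3·2 + 8·3 + 1·1 = 79
D: 9·1 + 4·2 + 13·1 + 3·3 + 8·1 + 1·2 = 49
E: 9·5 + 4·4 + 13·3 + 3·0 + 8·4 + 1·5 = 137
F: 9·0 + 4·0 + 13·0 + 3·4 + 8·0 + 1·0 = 12
A: 9·4 + 4·3 + 13·5 + 3·1 + 8·2 + 1·4 = 136
B: 9·3 + 4·5 + 13·4 + 3·5 + 8·5 + 1·3 = 157
B has the highest Borda score (157).

B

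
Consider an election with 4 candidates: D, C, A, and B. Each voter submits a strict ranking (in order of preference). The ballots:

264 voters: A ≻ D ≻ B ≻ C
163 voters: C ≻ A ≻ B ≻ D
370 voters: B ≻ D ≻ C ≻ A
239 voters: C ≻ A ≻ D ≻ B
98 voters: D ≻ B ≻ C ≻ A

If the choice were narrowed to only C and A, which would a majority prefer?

Voters preferring C to A: 870; preferring A to C: 264.
C wins the head-to-head.

C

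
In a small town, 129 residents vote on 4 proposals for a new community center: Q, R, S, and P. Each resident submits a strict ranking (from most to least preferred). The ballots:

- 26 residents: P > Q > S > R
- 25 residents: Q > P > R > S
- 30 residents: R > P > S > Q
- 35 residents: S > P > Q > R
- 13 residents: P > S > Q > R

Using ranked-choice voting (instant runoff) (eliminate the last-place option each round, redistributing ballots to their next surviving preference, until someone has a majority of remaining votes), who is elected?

Round 1: Q 25, R 30, S 35, P 39. Eliminate Q.
Round 2: R 30, S 35, P 64. Eliminate R.
Round 3: S 35, P 94. P has a majority.

P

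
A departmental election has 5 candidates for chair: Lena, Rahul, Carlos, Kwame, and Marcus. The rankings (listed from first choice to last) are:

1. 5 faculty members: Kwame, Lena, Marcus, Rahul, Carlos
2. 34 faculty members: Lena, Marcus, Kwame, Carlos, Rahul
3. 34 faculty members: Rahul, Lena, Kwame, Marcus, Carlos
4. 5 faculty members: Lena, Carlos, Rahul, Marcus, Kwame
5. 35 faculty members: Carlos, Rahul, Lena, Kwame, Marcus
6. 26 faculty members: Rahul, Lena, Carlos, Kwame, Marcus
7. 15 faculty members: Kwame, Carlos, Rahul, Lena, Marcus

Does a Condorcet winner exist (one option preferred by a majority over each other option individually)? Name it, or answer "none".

none

Checking pairwise contests:
Rahul beats Lena 110–44.
Carlos beats Rahul 89–65.
Lena beats Carlos 104–50.
Lena beats Kwame 134–20.
Lena beats Marcus 154–0.
Every option loses at least one head-to-head, so there is no Condorcet winner.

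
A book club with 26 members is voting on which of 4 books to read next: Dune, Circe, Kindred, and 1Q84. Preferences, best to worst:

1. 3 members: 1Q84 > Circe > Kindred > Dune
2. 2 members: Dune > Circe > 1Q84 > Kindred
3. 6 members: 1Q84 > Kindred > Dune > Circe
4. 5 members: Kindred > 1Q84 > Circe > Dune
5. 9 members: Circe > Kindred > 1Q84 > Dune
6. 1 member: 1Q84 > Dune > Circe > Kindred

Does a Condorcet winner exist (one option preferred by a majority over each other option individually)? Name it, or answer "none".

none

Checking pairwise contests:
Circe beats Dune 17–9.
1Q84 beats Circe 15–11.
Circe beats Kindred 15–11.
Kindred beats 1Q84 14–12.
Every option loses at least one head-to-head, so there is no Condorcet winner.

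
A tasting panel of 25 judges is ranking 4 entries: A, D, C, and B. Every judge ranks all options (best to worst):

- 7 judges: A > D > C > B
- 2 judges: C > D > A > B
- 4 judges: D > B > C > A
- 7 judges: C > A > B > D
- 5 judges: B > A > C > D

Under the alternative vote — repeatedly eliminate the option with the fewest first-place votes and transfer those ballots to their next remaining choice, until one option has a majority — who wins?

C

Round 1: A 7, D 4, C 9, B 5. Eliminate D.
Round 2: A 7, C 9, B 9. Eliminate A.
Round 3: C 16, B 9. C has a majority.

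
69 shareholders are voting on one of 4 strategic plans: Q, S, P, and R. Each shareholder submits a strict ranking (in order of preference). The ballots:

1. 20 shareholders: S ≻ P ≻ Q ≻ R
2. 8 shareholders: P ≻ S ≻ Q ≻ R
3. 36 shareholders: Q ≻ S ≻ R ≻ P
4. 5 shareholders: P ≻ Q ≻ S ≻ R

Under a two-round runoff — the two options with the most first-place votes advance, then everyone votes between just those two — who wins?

Q

Round 1 first-place votes: Q 36, S 20, P 13, R 0.
Q and S advance.
Runoff: Q is preferred to S by 41 voters; S by 28.
Q wins the runoff.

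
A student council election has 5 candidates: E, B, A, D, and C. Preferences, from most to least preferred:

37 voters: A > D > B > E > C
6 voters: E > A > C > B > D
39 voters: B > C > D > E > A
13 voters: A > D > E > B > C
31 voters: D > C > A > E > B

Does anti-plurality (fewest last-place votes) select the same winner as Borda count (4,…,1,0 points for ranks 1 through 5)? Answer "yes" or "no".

Anti-plurality — last-place votes: E 0, B 31, A 39, D 6, C 50. Winner: E.
Borda — scores: E 157, B 249, A 280, D 352, C 222. Winner: D.
The two methods disagree.

no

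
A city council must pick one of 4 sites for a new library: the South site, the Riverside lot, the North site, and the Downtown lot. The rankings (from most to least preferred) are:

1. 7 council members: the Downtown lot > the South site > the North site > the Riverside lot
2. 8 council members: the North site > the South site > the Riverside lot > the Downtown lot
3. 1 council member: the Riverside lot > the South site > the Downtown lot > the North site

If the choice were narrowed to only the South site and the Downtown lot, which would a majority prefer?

the South site

Voters preferring the South site to the Downtown lot: 9; preferring the Downtown lot to the South site: 7.
the South site wins the head-to-head.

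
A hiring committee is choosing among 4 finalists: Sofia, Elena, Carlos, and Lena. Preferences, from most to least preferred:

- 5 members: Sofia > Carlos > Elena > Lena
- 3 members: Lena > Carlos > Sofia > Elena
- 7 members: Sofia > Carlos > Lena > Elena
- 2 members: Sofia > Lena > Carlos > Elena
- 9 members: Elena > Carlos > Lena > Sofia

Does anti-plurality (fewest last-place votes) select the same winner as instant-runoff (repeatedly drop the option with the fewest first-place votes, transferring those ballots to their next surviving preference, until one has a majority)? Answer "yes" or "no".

Anti-plurality — last-place votes: Sofia 9, Elena 12, Carlos 0, Lena 5. Winner: Carlos.
Instant-runoff — R1 Sofia 14, Elena 9, Carlos 0, Lena 3 (Sofia winner). Winner: Sofia.
The two methods disagree.

no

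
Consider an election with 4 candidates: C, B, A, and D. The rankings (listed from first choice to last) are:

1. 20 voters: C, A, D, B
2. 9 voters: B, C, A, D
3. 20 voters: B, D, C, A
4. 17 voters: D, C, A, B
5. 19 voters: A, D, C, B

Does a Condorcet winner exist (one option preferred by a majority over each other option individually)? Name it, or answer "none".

Checking pairwise contests:
D beats C 56–29.
C beats B 56–29.
C beats A 66–19.
A beats D 48–37.
Every option loses at least one head-to-head, so there is no Condorcet winner.

none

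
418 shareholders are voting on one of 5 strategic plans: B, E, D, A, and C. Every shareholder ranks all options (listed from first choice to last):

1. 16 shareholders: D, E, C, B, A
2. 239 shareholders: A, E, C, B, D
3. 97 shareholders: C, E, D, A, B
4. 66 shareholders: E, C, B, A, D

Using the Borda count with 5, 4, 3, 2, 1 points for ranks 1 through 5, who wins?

E

B: 16·2 + 239·2 + 97·1 + 66·3 = 805
E: 16·4 + 239·4 + 97·4 + 66·5 = 1738
D: 16·5 + 239·1 + 97·3 + 66·1 = 676
A: 16·1 + 239·5 + 97·2 + 66·2 = 1537
C: 16·3 + 239·3 + 97·5 + 66·4 = 1514
E has the highest Borda score (1738).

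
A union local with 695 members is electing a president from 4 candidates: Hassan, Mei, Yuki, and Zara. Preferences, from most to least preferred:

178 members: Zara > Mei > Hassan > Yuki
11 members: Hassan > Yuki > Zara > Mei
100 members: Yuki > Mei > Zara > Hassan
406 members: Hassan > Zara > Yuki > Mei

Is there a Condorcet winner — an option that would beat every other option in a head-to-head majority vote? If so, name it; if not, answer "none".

Hassan

Hassan vs Mei: 417–278 for Hassan.
Hassan vs Yuki: 595–100 for Hassan.
Hassan vs Zara: 417–278 for Hassan.
Hassan beats every other option head-to-head.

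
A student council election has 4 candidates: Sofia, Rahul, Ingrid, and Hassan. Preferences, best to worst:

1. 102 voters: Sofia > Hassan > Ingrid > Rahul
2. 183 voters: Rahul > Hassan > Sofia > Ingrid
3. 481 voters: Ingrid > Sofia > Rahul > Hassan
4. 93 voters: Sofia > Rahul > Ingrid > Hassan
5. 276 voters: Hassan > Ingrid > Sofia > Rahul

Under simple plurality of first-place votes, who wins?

Ingrid

First-place votes: Sofia 195, Rahul 183, Ingrid 481, Hassan 276.
Ingrid has the most first-place votes.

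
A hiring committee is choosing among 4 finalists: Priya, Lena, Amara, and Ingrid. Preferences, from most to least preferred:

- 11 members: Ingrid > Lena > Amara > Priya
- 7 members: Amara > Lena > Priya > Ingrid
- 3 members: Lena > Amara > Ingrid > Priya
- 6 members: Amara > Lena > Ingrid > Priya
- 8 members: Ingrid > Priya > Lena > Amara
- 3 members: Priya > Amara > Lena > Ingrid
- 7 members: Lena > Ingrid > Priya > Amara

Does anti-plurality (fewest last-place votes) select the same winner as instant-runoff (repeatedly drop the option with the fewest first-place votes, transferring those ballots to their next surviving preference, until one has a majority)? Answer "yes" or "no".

no

Anti-plurality — last-place votes: Priya 20, Lena 0, Amara 15, Ingrid 10. Winner: Lena.
Instant-runoff — R1 Priya 3, Lena 10, Amara 13, Ingrid 19 (Priya out); R2 Lena 10, Amara 16, Ingrid 19 (Lena out); R3 Amara 19, Ingrid 26 (Ingrid winner). Winner: Ingrid.
The two methods disagree.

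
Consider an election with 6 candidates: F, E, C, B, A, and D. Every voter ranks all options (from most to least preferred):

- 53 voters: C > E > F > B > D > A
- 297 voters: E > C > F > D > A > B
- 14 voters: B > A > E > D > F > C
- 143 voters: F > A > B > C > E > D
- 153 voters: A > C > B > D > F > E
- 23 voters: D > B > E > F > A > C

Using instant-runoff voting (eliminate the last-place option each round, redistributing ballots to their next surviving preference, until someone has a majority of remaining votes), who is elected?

E

Round 1: F 143, E 297, C 53, B 14, A 153, D 23. Eliminate B.
Round 2: F 143, E 297, C 53, A 167, D 23. Eliminate D.
Round 3: F 143, E 320, C 53, A 167. Eliminate C.
Round 4: F 143, E 373, A 167. E has a majority.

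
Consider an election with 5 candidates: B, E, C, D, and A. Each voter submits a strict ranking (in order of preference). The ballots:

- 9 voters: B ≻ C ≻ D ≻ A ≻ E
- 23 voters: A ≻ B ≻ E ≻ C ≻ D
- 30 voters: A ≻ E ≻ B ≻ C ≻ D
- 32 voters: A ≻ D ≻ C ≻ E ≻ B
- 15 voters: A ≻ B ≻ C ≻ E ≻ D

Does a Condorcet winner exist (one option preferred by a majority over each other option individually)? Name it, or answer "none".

A

A vs B: 100–9 for A.
A vs E: 109–0 for A.
A vs C: 100–9 for A.
A vs D: 100–9 for A.
A beats every other option head-to-head.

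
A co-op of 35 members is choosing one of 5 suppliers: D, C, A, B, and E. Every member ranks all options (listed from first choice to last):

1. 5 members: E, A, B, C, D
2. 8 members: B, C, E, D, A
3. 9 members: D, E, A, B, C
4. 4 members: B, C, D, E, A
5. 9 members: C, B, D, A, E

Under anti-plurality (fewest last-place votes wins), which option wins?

B

Last-place votes: D 5, C 9, A 12, B 0, E 9.
B is ranked last by the fewest voters, so B wins.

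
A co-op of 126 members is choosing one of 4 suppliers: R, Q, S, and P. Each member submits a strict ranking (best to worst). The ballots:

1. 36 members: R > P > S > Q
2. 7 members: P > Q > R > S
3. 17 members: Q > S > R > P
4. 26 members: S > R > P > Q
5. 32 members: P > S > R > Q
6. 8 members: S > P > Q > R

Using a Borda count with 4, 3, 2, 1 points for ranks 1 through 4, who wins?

R: 36·4 + 7·2 + 17·2 + 26·3 + 32·2 + 8·1 = 342
Q: 36·1 + 7·3 + 17·4 + 26·1 + 32·1 + 8·2 = 199
S: 36·2 + 7·1 + 17·3 + 26·4 + 32·3 + 8·4 = 362
P: 36·3 + 7·4 + 17·1 + 26·2 + 32·4 + 8·3 = 357
S has the highest Borda score (362).

S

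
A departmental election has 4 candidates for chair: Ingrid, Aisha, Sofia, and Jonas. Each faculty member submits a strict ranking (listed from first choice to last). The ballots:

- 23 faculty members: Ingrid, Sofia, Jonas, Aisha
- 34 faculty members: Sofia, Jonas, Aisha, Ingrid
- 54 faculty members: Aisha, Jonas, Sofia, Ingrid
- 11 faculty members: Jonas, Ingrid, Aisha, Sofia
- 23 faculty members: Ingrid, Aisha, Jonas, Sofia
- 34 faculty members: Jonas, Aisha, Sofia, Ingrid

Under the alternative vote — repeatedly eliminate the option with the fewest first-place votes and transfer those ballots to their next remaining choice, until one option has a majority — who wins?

Round 1: Ingrid 46, Aisha 54, Sofia 34, Jonas 45. Eliminate Sofia.
Round 2: Ingrid 46, Aisha 54, Jonas 79. Eliminate Ingrid.
Round 3: Aisha 77, Jonas 102. Jonas has a majority.

Jonas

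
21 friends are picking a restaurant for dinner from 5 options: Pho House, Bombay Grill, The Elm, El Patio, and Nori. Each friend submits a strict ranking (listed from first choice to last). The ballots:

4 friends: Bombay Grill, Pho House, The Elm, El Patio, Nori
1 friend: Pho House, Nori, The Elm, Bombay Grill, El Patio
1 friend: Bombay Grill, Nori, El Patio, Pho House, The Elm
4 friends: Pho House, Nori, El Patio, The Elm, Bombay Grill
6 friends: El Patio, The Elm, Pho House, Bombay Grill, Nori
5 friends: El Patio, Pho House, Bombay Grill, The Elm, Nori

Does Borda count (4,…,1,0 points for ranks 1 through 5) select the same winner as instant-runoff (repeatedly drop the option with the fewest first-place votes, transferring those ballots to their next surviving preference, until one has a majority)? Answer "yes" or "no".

Borda — scores: Pho House 60, Bombay Grill 37, The Elm 37, El Patio 58, Nori 18. Winner: Pho House.
Instant-runoff — R1 Pho House 5, Bombay Grill 5, The Elm 0, El Patio 11, Nori 0 (El Patio winner). Winner: El Patio.
The two methods disagree.

no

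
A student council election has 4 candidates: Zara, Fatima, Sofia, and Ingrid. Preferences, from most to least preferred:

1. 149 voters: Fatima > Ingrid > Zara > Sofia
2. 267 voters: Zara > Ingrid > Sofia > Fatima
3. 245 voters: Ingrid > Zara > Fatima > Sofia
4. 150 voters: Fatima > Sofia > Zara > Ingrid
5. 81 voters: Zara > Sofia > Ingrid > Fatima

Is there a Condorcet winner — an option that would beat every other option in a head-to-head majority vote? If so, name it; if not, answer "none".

Zara vs Fatima: 593–299 for Zara.
Zara vs Sofia: 742–150 for Zara.
Zara vs Ingrid: 498–394 for Zara.
Zara beats every other option head-to-head.

Zara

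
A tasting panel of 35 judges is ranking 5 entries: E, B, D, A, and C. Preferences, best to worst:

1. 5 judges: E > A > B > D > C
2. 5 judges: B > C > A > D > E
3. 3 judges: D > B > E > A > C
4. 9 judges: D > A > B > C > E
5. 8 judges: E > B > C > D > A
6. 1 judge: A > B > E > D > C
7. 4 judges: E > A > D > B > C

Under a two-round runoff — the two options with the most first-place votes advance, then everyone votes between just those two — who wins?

Round 1 first-place votes: E 17, B 5, D 12, A 1, C 0.
E and D advance.
Runoff: E is preferred to D by 18 voters; D by 17.
E wins the runoff.

E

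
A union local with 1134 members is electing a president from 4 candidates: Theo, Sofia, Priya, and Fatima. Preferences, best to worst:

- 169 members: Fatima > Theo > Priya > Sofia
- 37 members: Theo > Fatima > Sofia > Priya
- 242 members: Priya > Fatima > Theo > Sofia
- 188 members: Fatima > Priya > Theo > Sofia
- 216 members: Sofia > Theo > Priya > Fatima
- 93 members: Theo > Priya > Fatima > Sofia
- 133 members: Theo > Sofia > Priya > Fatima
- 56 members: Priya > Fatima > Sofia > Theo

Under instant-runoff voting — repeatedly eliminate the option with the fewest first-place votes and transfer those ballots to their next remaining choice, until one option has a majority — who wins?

Fatima

Round 1: Theo 263, Sofia 216, Priya 298, Fatima 357. Eliminate Sofia.
Round 2: Theo 479, Priya 298, Fatima 357. Eliminate Priya.
Round 3: Theo 479, Fatima 655. Fatima has a majority.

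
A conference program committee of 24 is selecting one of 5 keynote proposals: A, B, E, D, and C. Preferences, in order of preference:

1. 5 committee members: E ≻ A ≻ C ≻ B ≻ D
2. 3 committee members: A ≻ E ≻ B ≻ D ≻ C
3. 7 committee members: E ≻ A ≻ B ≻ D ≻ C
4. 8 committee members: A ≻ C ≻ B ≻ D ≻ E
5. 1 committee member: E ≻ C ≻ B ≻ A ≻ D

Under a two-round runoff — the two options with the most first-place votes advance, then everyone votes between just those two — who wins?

E

Round 1 first-place votes: A 11, B 0, E 13, D 0, C 0.
E and A advance.
Runoff: E is preferred to A by 13 voters; A by 11.
E wins the runoff.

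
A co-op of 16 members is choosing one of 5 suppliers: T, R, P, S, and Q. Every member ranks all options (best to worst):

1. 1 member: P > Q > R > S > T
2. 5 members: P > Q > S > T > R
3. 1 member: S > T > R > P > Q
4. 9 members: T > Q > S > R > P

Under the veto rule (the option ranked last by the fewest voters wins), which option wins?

Last-place votes: T 1, R 5, P 9, S 0, Q 1.
S is ranked last by the fewest voters, so S wins.

S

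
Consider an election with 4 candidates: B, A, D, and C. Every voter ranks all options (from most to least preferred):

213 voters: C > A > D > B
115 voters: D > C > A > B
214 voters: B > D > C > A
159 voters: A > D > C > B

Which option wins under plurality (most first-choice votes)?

First-place votes: B 214, A 159, D 115, C 213.
B has the most first-place votes.

B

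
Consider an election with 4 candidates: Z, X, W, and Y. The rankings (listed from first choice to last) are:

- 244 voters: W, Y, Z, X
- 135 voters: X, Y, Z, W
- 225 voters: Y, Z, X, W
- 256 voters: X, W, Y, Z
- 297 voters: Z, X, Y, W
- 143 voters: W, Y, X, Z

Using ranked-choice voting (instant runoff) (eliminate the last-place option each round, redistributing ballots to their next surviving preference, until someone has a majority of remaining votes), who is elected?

Round 1: Z 297, X 391, W 387, Y 225. Eliminate Y.
Round 2: Z 522, X 391, W 387. Eliminate W.
Round 3: Z 766, X 534. Z has a majority.

Z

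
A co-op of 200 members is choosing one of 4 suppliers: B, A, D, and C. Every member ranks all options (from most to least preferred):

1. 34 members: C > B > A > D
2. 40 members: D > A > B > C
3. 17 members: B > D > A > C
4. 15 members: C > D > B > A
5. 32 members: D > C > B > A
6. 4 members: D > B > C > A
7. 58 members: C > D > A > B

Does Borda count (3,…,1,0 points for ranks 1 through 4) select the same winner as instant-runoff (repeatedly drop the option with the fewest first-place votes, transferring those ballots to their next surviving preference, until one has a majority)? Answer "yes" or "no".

Borda — scores: B 214, A 189, D 408, C 389. Winner: D.
Instant-runoff — R1 B 17, A 0, D 76, C 107 (C winner). Winner: C.
The two methods disagree.

no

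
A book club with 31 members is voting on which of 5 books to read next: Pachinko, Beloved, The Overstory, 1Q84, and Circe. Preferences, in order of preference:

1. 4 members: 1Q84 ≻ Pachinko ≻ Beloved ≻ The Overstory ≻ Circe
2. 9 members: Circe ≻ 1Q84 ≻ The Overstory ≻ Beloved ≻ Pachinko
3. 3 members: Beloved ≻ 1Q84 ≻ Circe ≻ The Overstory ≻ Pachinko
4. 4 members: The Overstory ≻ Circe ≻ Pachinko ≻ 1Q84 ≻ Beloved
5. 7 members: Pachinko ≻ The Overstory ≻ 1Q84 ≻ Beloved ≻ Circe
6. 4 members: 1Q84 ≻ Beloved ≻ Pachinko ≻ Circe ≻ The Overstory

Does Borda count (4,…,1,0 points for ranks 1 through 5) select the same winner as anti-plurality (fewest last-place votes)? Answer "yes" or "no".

yes

Borda — scores: Pachinko 56, Beloved 48, The Overstory 62, 1Q84 86, Circe 58. Winner: 1Q84.
Anti-plurality — last-place votes: Pachinko 12, Beloved 4, The Overstory 4, 1Q84 0, Circe 11. Winner: 1Q84.
The two methods agree.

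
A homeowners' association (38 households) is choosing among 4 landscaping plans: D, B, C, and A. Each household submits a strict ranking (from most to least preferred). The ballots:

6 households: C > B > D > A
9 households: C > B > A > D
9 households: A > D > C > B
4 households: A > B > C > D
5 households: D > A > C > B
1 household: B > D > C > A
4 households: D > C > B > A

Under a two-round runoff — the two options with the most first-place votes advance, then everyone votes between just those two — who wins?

Round 1 first-place votes: D 9, B 1, C 15, A 13.
C and A advance.
Runoff: C is preferred to A by 20 voters; A by 18.
C wins the runoff.

C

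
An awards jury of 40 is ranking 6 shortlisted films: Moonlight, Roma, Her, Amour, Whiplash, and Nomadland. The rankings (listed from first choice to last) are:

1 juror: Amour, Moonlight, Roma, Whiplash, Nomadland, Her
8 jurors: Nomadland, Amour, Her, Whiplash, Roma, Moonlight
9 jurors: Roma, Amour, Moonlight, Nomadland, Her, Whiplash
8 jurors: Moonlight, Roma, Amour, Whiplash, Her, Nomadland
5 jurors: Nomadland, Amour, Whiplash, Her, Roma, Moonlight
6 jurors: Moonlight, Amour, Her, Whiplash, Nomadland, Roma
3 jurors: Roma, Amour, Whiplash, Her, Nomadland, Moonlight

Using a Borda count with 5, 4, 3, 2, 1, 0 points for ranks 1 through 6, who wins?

Amour

Moonlight: 1·4 + 8·0 + 9·3 + 8·5 + 5·0 + 6·5 + 3·0 = 101
Roma: 1·3 + 8·1 + 9·5 + 8·4 + 5·1 + 6·0 + 3·5 = 108
Her: 1·0 + 8·3 + 9·1 + 8·1 + 5·2 + 6·3 + 3·2 = 75
Amour: 1·5 + 8·4 + 9·4 + 8·3 + 5·4 + 6·4 + 3·4 = 153
Whiplash: 1·2 + 8·2 + 9·0 + 8·2 + 5·3 + 6·2 + 3·3 = 70
Nomadland: 1·1 + 8·5 + 9·2 + 8·0 + 5·5 + 6·1 + 3·1 = 93
Amour has the highest Borda score (153).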